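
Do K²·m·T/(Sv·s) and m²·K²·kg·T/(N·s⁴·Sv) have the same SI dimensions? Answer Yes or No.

Left side:
  T = kg·s⁻²·A⁻¹.
  Sv = m²·s⁻².
  So Sv⁻¹ = m⁻²·s².
  Combining: K²·m·T·Sv⁻¹·s⁻¹ = K² · m · (kg·s⁻²·A⁻¹) · (m⁻²·s²) · s⁻¹ = kg·m⁻¹·s⁻¹·A⁻¹·K².
Right side:
  N = kg·m/s² = kg·m·s⁻² (force = mass × acceleration).
  So N⁻¹ = kg⁻¹·m⁻¹·s².
  T = Wb/m² (flux density = flux per area),
      = kg·s⁻²·A⁻¹.
  Sv = J/kg (equivalent dose = energy per mass),
      = m²·s⁻².
  So Sv⁻¹ = m⁻²·s².
  Combining: N⁻¹·s⁻⁴·m²·K²·kg·T·Sv⁻¹ = (kg⁻¹·m⁻¹·s²) · s⁻⁴ · m² · K² · kg · (kg·s⁻²·A⁻¹) · (m⁻²·s²) = kg·m⁻¹·s⁻²·A⁻¹·K².
Left is kg·m⁻¹·s⁻¹·A⁻¹·K²; right is kg·m⁻¹·s⁻²·A⁻¹·K² — different.

No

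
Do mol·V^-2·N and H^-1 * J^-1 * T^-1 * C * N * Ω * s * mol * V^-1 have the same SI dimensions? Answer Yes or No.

Left side:
  V = kg·m²·s⁻³·A⁻¹.
  So V⁻² = kg⁻²·m⁻⁴·s⁶·A².
  N = kg·m·s⁻².
  Combining: mol·V⁻²·N = mol · (kg⁻²·m⁻⁴·s⁶·A²) · (kg·m·s⁻²) = kg⁻¹·m⁻³·s⁴·A²·mol.
Right side:
  H = kg·m²·s⁻²·A⁻².
  So H⁻¹ = kg⁻¹·m⁻²·s²·A².
  J = kg·m²·s⁻².
  So J⁻¹ = kg⁻¹·m⁻²·s².
  T = kg·s⁻²·A⁻¹.
  So T⁻¹ = kg⁻¹·s²·A.
  C = s·A.
  N = kg·m·s⁻².
  Ω = kg·m²·s⁻³·A⁻².
  V = kg·m²·s⁻³·A⁻¹.
  So V⁻¹ = kg⁻¹·m⁻²·s³·A.
  Combining: H⁻¹·J⁻¹·T⁻¹·C·N·Ω·s·mol·V⁻¹ = (kg⁻¹·m⁻²·s²·A²) · (kg⁻¹·m⁻²·s²) · (kg⁻¹·s²·A) · (s·A) · (kg·m·s⁻²) · (kg·m²·s⁻³·A⁻²) · s · mol · (kg⁻¹·m⁻²·s³·A) = kg⁻²·m⁻³·s⁶·A³·mol.
Left is kg⁻¹·m⁻³·s⁴·A²·mol; right is kg⁻²·m⁻³·s⁶·A³·mol — different.

No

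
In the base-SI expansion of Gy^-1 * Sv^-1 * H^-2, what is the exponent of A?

4

Gy = J/kg (absorbed dose = energy per mass),
    = m²·s⁻².
So Gy⁻¹ = m⁻²·s².
Sv = J/kg (equivalent dose = energy per mass),
    = m²·s⁻².
So Sv⁻¹ = m⁻²·s².
H = Wb/A (inductance = flux per current),
    = kg·m²·s⁻²·A⁻².
So H⁻² = kg⁻²·m⁻⁴·s⁴·A⁴.
Combining: Gy⁻¹·Sv⁻¹·H⁻² = (m⁻²·s²) · (m⁻²·s²) · (kg⁻²·m⁻⁴·s⁴·A⁴) = kg⁻²·m⁻⁸·s⁸·A⁴.
The exponent of A is 4.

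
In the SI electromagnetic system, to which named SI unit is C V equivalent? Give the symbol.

J

C = s·A.
V = kg·m²·s⁻³·A⁻¹.
Combining: C·V = (s·A) · (kg·m²·s⁻³·A⁻¹) = kg·m²·s⁻².
kg·m²·s⁻² is the base-SI form of the joule.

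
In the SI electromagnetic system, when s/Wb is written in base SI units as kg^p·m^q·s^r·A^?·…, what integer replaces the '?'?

1

Wb = kg·m²·s⁻²·A⁻¹.
So Wb⁻¹ = kg⁻¹·m⁻²·s²·A.
Combining: s·Wb⁻¹ = s · (kg⁻¹·m⁻²·s²·A) = kg⁻¹·m⁻²·s³·A.
The exponent of A is 1.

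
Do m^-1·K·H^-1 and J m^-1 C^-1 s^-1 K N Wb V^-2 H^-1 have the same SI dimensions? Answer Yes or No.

Left side:
  H = kg·m²·s⁻²·A⁻².
  So H⁻¹ = kg⁻¹·m⁻²·s²·A².
  Combining: m⁻¹·K·H⁻¹ = m⁻¹ · K · (kg⁻¹·m⁻²·s²·A²) = kg⁻¹·m⁻³·s²·A²·K.
Right side:
  J = N·m (work = force × distance),
      = kg·m²·s⁻².
  C = A·s = s·A (charge = current × time).
  So C⁻¹ = s⁻¹·A⁻¹.
  N = kg·m/s² = kg·m·s⁻² (force = mass × acceleration).
  Wb = V·s (flux: a volt is a weber per second),
      = kg·m²·s⁻²·A⁻¹.
  V = W/A (potential = power per current),
      = kg·m²·s⁻³·A⁻¹.
  So V⁻² = kg⁻²·m⁻⁴·s⁶·A².
  H = Wb/A (inductance = flux per current),
      = kg·m²·s⁻²·A⁻².
  So H⁻¹ = kg⁻¹·m⁻²·s²·A².
  Combining: J·m⁻¹·C⁻¹·s⁻¹·K·N·Wb·V⁻²·H⁻¹ = (kg·m²·s⁻²) · m⁻¹ · (s⁻¹·A⁻¹) · s⁻¹ · K · (kg·m·s⁻²) · (kg·m²·s⁻²·A⁻¹) · (kg⁻²·m⁻⁴·s⁶·A²) · (kg⁻¹·m⁻²·s²·A²) = m⁻²·A²·K.
Left is kg⁻¹·m⁻³·s²·A²·K; right is m⁻²·A²·K — different.

No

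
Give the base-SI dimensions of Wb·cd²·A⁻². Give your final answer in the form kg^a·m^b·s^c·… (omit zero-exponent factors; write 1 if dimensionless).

Wb = V·s (flux: a volt is a weber per second),
    = kg·m²·s⁻²·A⁻¹.
Combining: Wb·cd²·A⁻² = (kg·m²·s⁻²·A⁻¹) · cd² · A⁻² = kg·m²·s⁻²·A⁻³·cd².

kg·m²·s⁻²·A⁻³·cd²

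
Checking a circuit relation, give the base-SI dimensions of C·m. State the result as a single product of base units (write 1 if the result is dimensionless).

m·s·A

C = A·s = s·A (charge = current × time).
Combining: C·m = (s·A) · m = m·s·A.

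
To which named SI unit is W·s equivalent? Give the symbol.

W = kg·m²·s⁻³.
Combining: W·s = (kg·m²·s⁻³) · s = kg·m²·s⁻².
kg·m²·s⁻² is the base-SI form of the joule.

J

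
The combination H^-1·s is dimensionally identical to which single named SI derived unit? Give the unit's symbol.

S

H = Wb/A (inductance = flux per current),
    = kg·m²·s⁻²·A⁻².
So H⁻¹ = kg⁻¹·m⁻²·s²·A².
Combining: H⁻¹·s = (kg⁻¹·m⁻²·s²·A²) · s = kg⁻¹·m⁻²·s³·A².
kg⁻¹·m⁻²·s³·A² is the base-SI form of the siemens.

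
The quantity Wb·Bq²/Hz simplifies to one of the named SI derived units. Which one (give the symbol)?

Hz = 1/s = s⁻¹ (frequency is cycles per second).
So Hz⁻¹ = s.
Wb = V·s (flux: a volt is a weber per second),
    = kg·m²·s⁻²·A⁻¹.
Bq = 1/s = s⁻¹ (activity is decays per second).
So Bq² = s⁻².
Combining: Hz⁻¹·Wb·Bq² = s · (kg·m²·s⁻²·A⁻¹) · s⁻² = kg·m²·s⁻³·A⁻¹.
kg·m²·s⁻³·A⁻¹ is the base-SI form of the volt.

V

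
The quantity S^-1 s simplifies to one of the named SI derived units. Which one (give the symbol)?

H

S = 1/Ω (conductance is reciprocal resistance),
    = kg⁻¹·m⁻²·s³·A².
So S⁻¹ = kg·m²·s⁻³·A⁻².
Combining: S⁻¹·s = (kg·m²·s⁻³·A⁻²) · s = kg·m²·s⁻²·A⁻².
kg·m²·s⁻²·A⁻² is the base-SI form of the henry.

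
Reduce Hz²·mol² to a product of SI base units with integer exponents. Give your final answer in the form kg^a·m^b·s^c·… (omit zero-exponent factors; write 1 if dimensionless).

Hz = 1/s = s⁻¹ (frequency is cycles per second).
So Hz² = s⁻².
Combining: Hz²·mol² = s⁻² · mol² = s⁻²·mol².

s⁻²·mol²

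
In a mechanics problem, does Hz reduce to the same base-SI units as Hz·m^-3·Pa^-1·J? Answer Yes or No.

Left side:
  Hz = 1/s = s⁻¹ (frequency is cycles per second).
Right side:
  Hz = s⁻¹.
  Pa = kg·m⁻¹·s⁻².
  So Pa⁻¹ = kg⁻¹·m·s².
  J = kg·m²·s⁻².
  Combining: Hz·m⁻³·Pa⁻¹·J = s⁻¹ · m⁻³ · (kg⁻¹·m·s²) · (kg·m²·s⁻²) = s⁻¹.
Both reduce to s⁻¹.

Yes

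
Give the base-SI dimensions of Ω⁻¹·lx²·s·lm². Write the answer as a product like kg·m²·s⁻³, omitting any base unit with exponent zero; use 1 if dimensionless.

Ω = V/A (resistance = voltage per current),
    = kg·m²·s⁻³·A⁻².
So Ω⁻¹ = kg⁻¹·m⁻²·s³·A².
lx = lm/m² (illuminance = luminous flux per area),
    = m⁻²·cd.
So lx² = m⁻⁴·cd².
lm = cd·sr = cd (luminous flux; sr is dimensionless).
So lm² = cd².
Combining: Ω⁻¹·lx²·s·lm² = (kg⁻¹·m⁻²·s³·A²) · (m⁻⁴·cd²) · s · cd² = kg⁻¹·m⁻⁶·s⁴·A²·cd⁴.

kg⁻¹·m⁻⁶·s⁴·A²·cd⁴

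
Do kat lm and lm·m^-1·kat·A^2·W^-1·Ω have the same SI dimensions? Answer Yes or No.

Left side:
  kat = s⁻¹·mol.
  lm = cd.
  Combining: kat·lm = (s⁻¹·mol) · cd = s⁻¹·mol·cd.
Right side:
  lm = cd·sr = cd (luminous flux; sr is dimensionless).
  kat = mol/s = s⁻¹·mol (catalytic activity).
  W = J/s (power = energy per time),
      = kg·m²·s⁻³.
  So W⁻¹ = kg⁻¹·m⁻²·s³.
  Ω = V/A (resistance = voltage per current),
      = kg·m²·s⁻³·A⁻².
  Combining: lm·m⁻¹·kat·A²·W⁻¹·Ω = cd · m⁻¹ · (s⁻¹·mol) · A² · (kg⁻¹·m⁻²·s³) · (kg·m²·s⁻³·A⁻²) = m⁻¹·s⁻¹·mol·cd.
Left is s⁻¹·mol·cd; right is m⁻¹·s⁻¹·mol·cd — different.

No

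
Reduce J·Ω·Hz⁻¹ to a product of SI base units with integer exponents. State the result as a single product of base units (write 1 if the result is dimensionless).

J = N·m (work = force × distance),
    = kg·m²·s⁻².
Ω = V/A (resistance = voltage per current),
    = kg·m²·s⁻³·A⁻².
Hz = 1/s = s⁻¹ (frequency is cycles per second).
So Hz⁻¹ = s.
Combining: J·Ω·Hz⁻¹ = (kg·m²·s⁻²) · (kg·m²·s⁻³·A⁻²) · s = kg²·m⁴·s⁻⁴·A⁻².

kg²·m⁴·s⁻⁴·A⁻²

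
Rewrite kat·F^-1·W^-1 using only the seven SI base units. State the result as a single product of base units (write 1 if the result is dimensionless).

s⁻²·A⁻²·mol

kat = mol/s = s⁻¹·mol (catalytic activity).
F = C/V (capacitance = charge per voltage),
    = A·s/(kg·m²·s⁻³·A⁻¹) (substituting C and V),
    = kg⁻¹·m⁻²·s⁴·A².
So F⁻¹ = kg·m²·s⁻⁴·A⁻².
W = J/s (power = energy per time),
    = kg·m²·s⁻³.
So W⁻¹ = kg⁻¹·m⁻²·s³.
Combining: kat·F⁻¹·W⁻¹ = (s⁻¹·mol) · (kg·m²·s⁻⁴·A⁻²) · (kg⁻¹·m⁻²·s³) = s⁻²·A⁻²·mol.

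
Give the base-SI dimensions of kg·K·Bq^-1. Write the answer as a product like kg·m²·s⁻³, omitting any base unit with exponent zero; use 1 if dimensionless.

Bq = 1/s = s⁻¹ (activity is decays per second).
So Bq⁻¹ = s.
Combining: kg·K·Bq⁻¹ = kg · K · s = kg·s·K.

kg·s·K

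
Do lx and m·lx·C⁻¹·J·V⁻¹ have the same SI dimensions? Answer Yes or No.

No

Left side:
  lx = m⁻²·cd.
Right side:
  lx = m⁻²·cd.
  C = s·A.
  So C⁻¹ = s⁻¹·A⁻¹.
  J = kg·m²·s⁻².
  V = kg·m²·s⁻³·A⁻¹.
  So V⁻¹ = kg⁻¹·m⁻²·s³·A.
  Combining: m·lx·C⁻¹·J·V⁻¹ = m · (m⁻²·cd) · (s⁻¹·A⁻¹) · (kg·m²·s⁻²) · (kg⁻¹·m⁻²·s³·A) = m⁻¹·cd.
Left is m⁻²·cd; right is m⁻¹·cd — different.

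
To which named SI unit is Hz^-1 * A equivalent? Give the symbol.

C

Hz = s⁻¹.
So Hz⁻¹ = s.
Combining: Hz⁻¹·A = s · A = s·A.
s·A is the base-SI form of the coulomb.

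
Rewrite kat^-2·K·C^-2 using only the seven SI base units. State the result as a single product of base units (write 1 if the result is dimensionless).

kat = mol/s = s⁻¹·mol (catalytic activity).
So kat⁻² = s²·mol⁻².
C = A·s = s·A (charge = current × time).
So C⁻² = s⁻²·A⁻².
Combining: kat⁻²·K·C⁻² = (s²·mol⁻²) · K · (s⁻²·A⁻²) = A⁻²·K·mol⁻².

A⁻²·K·mol⁻²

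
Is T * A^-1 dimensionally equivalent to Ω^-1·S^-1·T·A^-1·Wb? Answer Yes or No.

Left side:
  T = Wb/m² (flux density = flux per area),
      = kg·s⁻²·A⁻¹.
  Combining: T·A⁻¹ = (kg·s⁻²·A⁻¹) · A⁻¹ = kg·s⁻²·A⁻².
Right side:
  Ω = V/A (resistance = voltage per current),
      = kg·m²·s⁻³·A⁻².
  So Ω⁻¹ = kg⁻¹·m⁻²·s³·A².
  S = 1/Ω (conductance is reciprocal resistance),
      = kg⁻¹·m⁻²·s³·A².
  So S⁻¹ = kg·m²·s⁻³·A⁻².
  T = Wb/m² (flux density = flux per area),
      = kg·s⁻²·A⁻¹.
  Wb = V·s (flux: a volt is a weber per second),
      = kg·m²·s⁻²·A⁻¹.
  Combining: Ω⁻¹·S⁻¹·T·A⁻¹·Wb = (kg⁻¹·m⁻²·s³·A²) · (kg·m²·s⁻³·A⁻²) · (kg·s⁻²·A⁻¹) · A⁻¹ · (kg·m²·s⁻²·A⁻¹) = kg²·m²·s⁻⁴·A⁻³.
Left is kg·s⁻²·A⁻²; right is kg²·m²·s⁻⁴·A⁻³ — different.

No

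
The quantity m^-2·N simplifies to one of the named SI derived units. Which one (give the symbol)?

N = kg·m/s² = kg·m·s⁻² (force = mass × acceleration).
Combining: m⁻²·N = m⁻² · (kg·m·s⁻²) = kg·m⁻¹·s⁻².
kg·m⁻¹·s⁻² is the base-SI form of the pascal.

Pa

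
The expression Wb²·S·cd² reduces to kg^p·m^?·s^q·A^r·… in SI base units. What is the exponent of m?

Wb = kg·m²·s⁻²·A⁻¹.
So Wb² = kg²·m⁴·s⁻⁴·A⁻².
S = kg⁻¹·m⁻²·s³·A².
Combining: Wb²·S·cd² = (kg²·m⁴·s⁻⁴·A⁻²) · (kg⁻¹·m⁻²·s³·A²) · cd² = kg·m²·s⁻¹·cd².
The exponent of m is 2.

2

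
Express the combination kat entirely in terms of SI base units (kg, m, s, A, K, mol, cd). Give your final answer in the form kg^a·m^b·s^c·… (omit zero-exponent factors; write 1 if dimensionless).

s⁻¹·mol

kat = mol/s = s⁻¹·mol (catalytic activity).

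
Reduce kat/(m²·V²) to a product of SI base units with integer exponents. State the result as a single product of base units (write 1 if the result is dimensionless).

V = W/A (potential = power per current),
    = kg·m²·s⁻³·A⁻¹.
So V⁻² = kg⁻²·m⁻⁴·s⁶·A².
kat = mol/s = s⁻¹·mol (catalytic activity).
Combining: m⁻²·V⁻²·kat = m⁻² · (kg⁻²·m⁻⁴·s⁶·A²) · (s⁻¹·mol) = kg⁻²·m⁻⁶·s⁵·A²·mol.

kg⁻²·m⁻⁶·s⁵·A²·mol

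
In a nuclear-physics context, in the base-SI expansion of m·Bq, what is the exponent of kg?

Bq = s⁻¹.
Combining: m·Bq = m · s⁻¹ = m·s⁻¹.
The exponent of kg is 0.

0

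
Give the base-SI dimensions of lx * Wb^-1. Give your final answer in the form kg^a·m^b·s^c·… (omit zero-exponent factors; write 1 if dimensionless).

lx = lm/m² (illuminance = luminous flux per area),
    = m⁻²·cd.
Wb = V·s (flux: a volt is a weber per second),
    = kg·m²·s⁻²·A⁻¹.
So Wb⁻¹ = kg⁻¹·m⁻²·s²·A.
Combining: lx·Wb⁻¹ = (m⁻²·cd) · (kg⁻¹·m⁻²·s²·A) = kg⁻¹·m⁻⁴·s²·A·cd.

kg⁻¹·m⁻⁴·s²·A·cd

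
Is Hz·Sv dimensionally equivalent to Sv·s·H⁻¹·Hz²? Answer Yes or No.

Left side:
  Hz = 1/s = s⁻¹ (frequency is cycles per second).
  Sv = J/kg (equivalent dose = energy per mass),
      = m²·s⁻².
  Combining: Hz·Sv = s⁻¹ · (m²·s⁻²) = m²·s⁻³.
Right side:
  Sv = J/kg (equivalent dose = energy per mass),
      = m²·s⁻².
  H = Wb/A (inductance = flux per current),
      = kg·m²·s⁻²·A⁻².
  So H⁻¹ = kg⁻¹·m⁻²·s²·A².
  Hz = 1/s = s⁻¹ (frequency is cycles per second).
  So Hz² = s⁻².
  Combining: Sv·s·H⁻¹·Hz² = (m²·s⁻²) · s · (kg⁻¹·m⁻²·s²·A²) · s⁻² = kg⁻¹·s⁻¹·A².
Left is m²·s⁻³; right is kg⁻¹·s⁻¹·A² — different.

No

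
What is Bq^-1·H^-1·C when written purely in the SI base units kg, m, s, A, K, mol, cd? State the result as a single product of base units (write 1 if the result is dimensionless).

Bq = s⁻¹.
So Bq⁻¹ = s.
H = kg·m²·s⁻²·A⁻².
So H⁻¹ = kg⁻¹·m⁻²·s²·A².
C = s·A.
Combining: Bq⁻¹·H⁻¹·C = s · (kg⁻¹·m⁻²·s²·A²) · (s·A) = kg⁻¹·m⁻²·s⁴·A³.

kg⁻¹·m⁻²·s⁴·A³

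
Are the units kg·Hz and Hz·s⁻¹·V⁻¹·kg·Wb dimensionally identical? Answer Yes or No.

Yes

Left side:
  Hz = 1/s = s⁻¹ (frequency is cycles per second).
  Combining: kg·Hz = kg · s⁻¹ = kg·s⁻¹.
Right side:
  Hz = s⁻¹.
  V = kg·m²·s⁻³·A⁻¹.
  So V⁻¹ = kg⁻¹·m⁻²·s³·A.
  Wb = kg·m²·s⁻²·A⁻¹.
  Combining: Hz·s⁻¹·V⁻¹·kg·Wb = s⁻¹ · s⁻¹ · (kg⁻¹·m⁻²·s³·A) · kg · (kg·m²·s⁻²·A⁻¹) = kg·s⁻¹.
Both reduce to kg·s⁻¹.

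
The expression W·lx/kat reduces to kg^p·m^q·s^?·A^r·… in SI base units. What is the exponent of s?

W = J/s (power = energy per time),
    = kg·m²·s⁻³.
lx = lm/m² (illuminance = luminous flux per area),
    = m⁻²·cd.
kat = mol/s = s⁻¹·mol (catalytic activity).
So kat⁻¹ = s·mol⁻¹.
Combining: W·lx·kat⁻¹ = (kg·m²·s⁻³) · (m⁻²·cd) · (s·mol⁻¹) = kg·s⁻²·mol⁻¹·cd.
The exponent of s is -2.

-2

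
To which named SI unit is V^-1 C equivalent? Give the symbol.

V = W/A (potential = power per current),
    = kg·m²·s⁻³·A⁻¹.
So V⁻¹ = kg⁻¹·m⁻²·s³·A.
C = A·s = s·A (charge = current × time).
Combining: V⁻¹·C = (kg⁻¹·m⁻²·s³·A) · (s·A) = kg⁻¹·m⁻²·s⁴·A².
kg⁻¹·m⁻²·s⁴·A² is the base-SI form of the farad.

F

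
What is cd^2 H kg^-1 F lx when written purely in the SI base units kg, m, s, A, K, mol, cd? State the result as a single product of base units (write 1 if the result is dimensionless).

H = Wb/A (inductance = flux per current),
    = kg·m²·s⁻²·A⁻².
F = C/V (capacitance = charge per voltage),
    = A·s/(kg·m²·s⁻³·A⁻¹) (substituting C and V),
    = kg⁻¹·m⁻²·s⁴·A².
lx = lm/m² (illuminance = luminous flux per area),
    = m⁻²·cd.
Combining: cd²·H·kg⁻¹·F·lx = cd² · (kg·m²·s⁻²·A⁻²) · kg⁻¹ · (kg⁻¹·m⁻²·s⁴·A²) · (m⁻²·cd) = kg⁻¹·m⁻²·s²·cd³.

kg⁻¹·m⁻²·s²·cd³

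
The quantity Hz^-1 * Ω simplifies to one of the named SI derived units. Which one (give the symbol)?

H

Hz = s⁻¹.
So Hz⁻¹ = s.
Ω = kg·m²·s⁻³·A⁻².
Combining: Hz⁻¹·Ω = s · (kg·m²·s⁻³·A⁻²) = kg·m²·s⁻²·A⁻².
kg·m²·s⁻²·A⁻² is the base-SI form of the henry.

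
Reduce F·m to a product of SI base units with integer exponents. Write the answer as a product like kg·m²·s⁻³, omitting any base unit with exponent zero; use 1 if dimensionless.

F = kg⁻¹·m⁻²·s⁴·A².
Combining: F·m = (kg⁻¹·m⁻²·s⁴·A²) · m = kg⁻¹·m⁻¹·s⁴·A².

kg⁻¹·m⁻¹·s⁴·A²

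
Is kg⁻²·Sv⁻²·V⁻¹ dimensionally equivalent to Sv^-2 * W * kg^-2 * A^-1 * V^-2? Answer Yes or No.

Yes

Left side:
  Sv = J/kg (equivalent dose = energy per mass),
      = m²·s⁻².
  So Sv⁻² = m⁻⁴·s⁴.
  V = W/A (potential = power per current),
      = kg·m²·s⁻³·A⁻¹.
  So V⁻¹ = kg⁻¹·m⁻²·s³·A.
  Combining: kg⁻²·Sv⁻²·V⁻¹ = kg⁻² · (m⁻⁴·s⁴) · (kg⁻¹·m⁻²·s³·A) = kg⁻³·m⁻⁶·s⁷·A.
Right side:
  Sv = J/kg (equivalent dose = energy per mass),
      = m²·s⁻².
  So Sv⁻² = m⁻⁴·s⁴.
  W = J/s (power = energy per time),
      = kg·m²·s⁻³.
  V = W/A (potential = power per current),
      = kg·m²·s⁻³·A⁻¹.
  So V⁻² = kg⁻²·m⁻⁴·s⁶·A².
  Combining: Sv⁻²·W·kg⁻²·A⁻¹·V⁻² = (m⁻⁴·s⁴) · (kg·m²·s⁻³) · kg⁻² · A⁻¹ · (kg⁻²·m⁻⁴·s⁶·A²) = kg⁻³·m⁻⁶·s⁷·A.
Both reduce to kg⁻³·m⁻⁶·s⁷·A.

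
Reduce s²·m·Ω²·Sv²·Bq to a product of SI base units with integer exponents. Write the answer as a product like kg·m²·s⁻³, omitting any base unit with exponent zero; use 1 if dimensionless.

kg²·m⁹·s⁻⁹·A⁻⁴

Ω = V/A (resistance = voltage per current),
    = kg·m²·s⁻³·A⁻².
So Ω² = kg²·m⁴·s⁻⁶·A⁻⁴.
Sv = J/kg (equivalent dose = energy per mass),
    = m²·s⁻².
So Sv² = m⁴·s⁻⁴.
Bq = 1/s = s⁻¹ (activity is decays per second).
Combining: s²·m·Ω²·Sv²·Bq = s² · m · (kg²·m⁴·s⁻⁶·A⁻⁴) · (m⁴·s⁻⁴) · s⁻¹ = kg²·m⁹·s⁻⁹·A⁻⁴.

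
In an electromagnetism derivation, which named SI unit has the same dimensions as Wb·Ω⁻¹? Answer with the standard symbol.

Wb = V·s (flux: a volt is a weber per second),
    = kg·m²·s⁻²·A⁻¹.
Ω = V/A (resistance = voltage per current),
    = kg·m²·s⁻³·A⁻².
So Ω⁻¹ = kg⁻¹·m⁻²·s³·A².
Combining: Wb·Ω⁻¹ = (kg·m²·s⁻²·A⁻¹) · (kg⁻¹·m⁻²·s³·A²) = s·A.
s·A is the base-SI form of the coulomb.

C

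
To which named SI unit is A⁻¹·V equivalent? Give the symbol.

Ω

V = kg·m²·s⁻³·A⁻¹.
Combining: A⁻¹·V = A⁻¹ · (kg·m²·s⁻³·A⁻¹) = kg·m²·s⁻³·A⁻².
kg·m²·s⁻³·A⁻² is the base-SI form of the ohm.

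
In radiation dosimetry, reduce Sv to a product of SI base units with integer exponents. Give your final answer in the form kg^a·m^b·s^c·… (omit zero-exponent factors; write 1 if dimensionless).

Sv = J/kg (equivalent dose = energy per mass),
    = m²·s⁻².

m²·s⁻²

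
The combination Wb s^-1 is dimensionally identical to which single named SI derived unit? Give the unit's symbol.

Wb = V·s (flux: a volt is a weber per second),
    = kg·m²·s⁻²·A⁻¹.
Combining: Wb·s⁻¹ = (kg·m²·s⁻²·A⁻¹) · s⁻¹ = kg·m²·s⁻³·A⁻¹.
kg·m²·s⁻³·A⁻¹ is the base-SI form of the volt.

V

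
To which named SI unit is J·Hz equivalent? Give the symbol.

J = N·m (work = force × distance),
    = kg·m²·s⁻².
Hz = 1/s = s⁻¹ (frequency is cycles per second).
Combining: J·Hz = (kg·m²·s⁻²) · s⁻¹ = kg·m²·s⁻³.
kg·m²·s⁻³ is the base-SI form of the watt.

W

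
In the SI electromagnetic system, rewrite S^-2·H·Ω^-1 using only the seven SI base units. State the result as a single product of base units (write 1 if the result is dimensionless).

S = 1/Ω (conductance is reciprocal resistance),
    = kg⁻¹·m⁻²·s³·A².
So S⁻² = kg²·m⁴·s⁻⁶·A⁻⁴.
H = Wb/A (inductance = flux per current),
    = kg·m²·s⁻²·A⁻².
Ω = V/A (resistance = voltage per current),
    = kg·m²·s⁻³·A⁻².
So Ω⁻¹ = kg⁻¹·m⁻²·s³·A².
Combining: S⁻²·H·Ω⁻¹ = (kg²·m⁴·s⁻⁶·A⁻⁴) · (kg·m²·s⁻²·A⁻²) · (kg⁻¹·m⁻²·s³·A²) = kg²·m⁴·s⁻⁵·A⁻⁴.

kg²·m⁴·s⁻⁵·A⁻⁴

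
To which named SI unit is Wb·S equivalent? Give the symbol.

C

Wb = kg·m²·s⁻²·A⁻¹.
S = kg⁻¹·m⁻²·s³·A².
Combining: Wb·S = (kg·m²·s⁻²·A⁻¹) · (kg⁻¹·m⁻²·s³·A²) = s·A.
s·A is the base-SI form of the coulomb.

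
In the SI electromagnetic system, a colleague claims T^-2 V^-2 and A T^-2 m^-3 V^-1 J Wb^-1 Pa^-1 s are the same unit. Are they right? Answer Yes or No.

Left side:
  T = Wb/m² (flux density = flux per area),
      = kg·s⁻²·A⁻¹.
  So T⁻² = kg⁻²·s⁴·A².
  V = W/A (potential = power per current),
      = kg·m²·s⁻³·A⁻¹.
  So V⁻² = kg⁻²·m⁻⁴·s⁶·A².
  Combining: T⁻²·V⁻² = (kg⁻²·s⁴·A²) · (kg⁻²·m⁻⁴·s⁶·A²) = kg⁻⁴·m⁻⁴·s¹⁰·A⁴.
Right side:
  T = Wb/m² (flux density = flux per area),
      = kg·s⁻²·A⁻¹.
  So T⁻² = kg⁻²·s⁴·A².
  V = W/A (potential = power per current),
      = kg·m²·s⁻³·A⁻¹.
  So V⁻¹ = kg⁻¹·m⁻²·s³·A.
  J = N·m (work = force × distance),
      = kg·m²·s⁻².
  Wb = V·s (flux: a volt is a weber per second),
      = kg·m²·s⁻²·A⁻¹.
  So Wb⁻¹ = kg⁻¹·m⁻²·s²·A.
  Pa = N/m² (pressure = force per area),
      = kg·m⁻¹·s⁻².
  So Pa⁻¹ = kg⁻¹·m·s².
  Combining: A·T⁻²·m⁻³·V⁻¹·J·Wb⁻¹·Pa⁻¹·s = A · (kg⁻²·s⁴·A²) · m⁻³ · (kg⁻¹·m⁻²·s³·A) · (kg·m²·s⁻²) · (kg⁻¹·m⁻²·s²·A) · (kg⁻¹·m·s²) · s = kg⁻⁴·m⁻⁴·s¹⁰·A⁵.
Left is kg⁻⁴·m⁻⁴·s¹⁰·A⁴; right is kg⁻⁴·m⁻⁴·s¹⁰·A⁵ — different.

No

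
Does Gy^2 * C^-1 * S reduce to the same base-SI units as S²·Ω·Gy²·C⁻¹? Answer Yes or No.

Left side:
  Gy = J/kg (absorbed dose = energy per mass),
      = m²·s⁻².
  So Gy² = m⁴·s⁻⁴.
  C = A·s = s·A (charge = current × time).
  So C⁻¹ = s⁻¹·A⁻¹.
  S = 1/Ω (conductance is reciprocal resistance),
      = kg⁻¹·m⁻²·s³·A².
  Combining: Gy²·C⁻¹·S = (m⁴·s⁻⁴) · (s⁻¹·A⁻¹) · (kg⁻¹·m⁻²·s³·A²) = kg⁻¹·m²·s⁻²·A.
Right side:
  S = 1/Ω (conductance is reciprocal resistance),
      = kg⁻¹·m⁻²·s³·A².
  So S² = kg⁻²·m⁻⁴·s⁶·A⁴.
  Ω = V/A (resistance = voltage per current),
      = kg·m²·s⁻³·A⁻².
  Gy = J/kg (absorbed dose = energy per mass),
      = m²·s⁻².
  So Gy² = m⁴·s⁻⁴.
  C = A·s = s·A (charge = current × time).
  So C⁻¹ = s⁻¹·A⁻¹.
  Combining: S²·Ω·Gy²·C⁻¹ = (kg⁻²·m⁻⁴·s⁶·A⁴) · (kg·m²·s⁻³·A⁻²) · (m⁴·s⁻⁴) · (s⁻¹·A⁻¹) = kg⁻¹·m²·s⁻²·A.
Both reduce to kg⁻¹·m²·s⁻²·A.

Yes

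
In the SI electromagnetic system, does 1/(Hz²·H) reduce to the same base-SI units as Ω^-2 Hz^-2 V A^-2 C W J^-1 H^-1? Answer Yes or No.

Left side:
  Hz = 1/s = s⁻¹ (frequency is cycles per second).
  So Hz⁻² = s².
  H = Wb/A (inductance = flux per current),
      = kg·m²·s⁻²·A⁻².
  So H⁻¹ = kg⁻¹·m⁻²·s²·A².
  Combining: Hz⁻²·H⁻¹ = s² · (kg⁻¹·m⁻²·s²·A²) = kg⁻¹·m⁻²·s⁴·A².
Right side:
  Ω = kg·m²·s⁻³·A⁻².
  So Ω⁻² = kg⁻²·m⁻⁴·s⁶·A⁴.
  Hz = s⁻¹.
  So Hz⁻² = s².
  V = kg·m²·s⁻³·A⁻¹.
  C = s·A.
  W = kg·m²·s⁻³.
  J = kg·m²·s⁻².
  So J⁻¹ = kg⁻¹·m⁻²·s².
  H = kg·m²·s⁻²·A⁻².
  So H⁻¹ = kg⁻¹·m⁻²·s²·A².
  Combining: Ω⁻²·Hz⁻²·V·A⁻²·C·W·J⁻¹·H⁻¹ = (kg⁻²·m⁻⁴·s⁶·A⁴) · s² · (kg·m²·s⁻³·A⁻¹) · A⁻² · (s·A) · (kg·m²·s⁻³) · (kg⁻¹·m⁻²·s²) · (kg⁻¹·m⁻²·s²·A²) = kg⁻²·m⁻⁴·s⁷·A⁴.
Left is kg⁻¹·m⁻²·s⁴·A²; right is kg⁻²·m⁻⁴·s⁷·A⁴ — different.

No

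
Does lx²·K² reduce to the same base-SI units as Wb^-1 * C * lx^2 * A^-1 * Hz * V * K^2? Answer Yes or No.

No

Left side:
  lx = lm/m² (illuminance = luminous flux per area),
      = m⁻²·cd.
  So lx² = m⁻⁴·cd².
  Combining: lx²·K² = (m⁻⁴·cd²) · K² = m⁻⁴·K²·cd².
Right side:
  Wb = V·s (flux: a volt is a weber per second),
      = kg·m²·s⁻²·A⁻¹.
  So Wb⁻¹ = kg⁻¹·m⁻²·s²·A.
  C = A·s = s·A (charge = current × time).
  lx = lm/m² (illuminance = luminous flux per area),
      = m⁻²·cd.
  So lx² = m⁻⁴·cd².
  Hz = 1/s = s⁻¹ (frequency is cycles per second).
  V = W/A (potential = power per current),
      = kg·m²·s⁻³·A⁻¹.
  Combining: Wb⁻¹·C·lx²·A⁻¹·Hz·V·K² = (kg⁻¹·m⁻²·s²·A) · (s·A) · (m⁻⁴·cd²) · A⁻¹ · s⁻¹ · (kg·m²·s⁻³·A⁻¹) · K² = m⁻⁴·s⁻¹·K²·cd².
Left is m⁻⁴·K²·cd²; right is m⁻⁴·s⁻¹·K²·cd² — different.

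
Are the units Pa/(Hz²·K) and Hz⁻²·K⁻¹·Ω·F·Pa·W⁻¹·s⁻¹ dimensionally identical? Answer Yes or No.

Left side:
  Hz = s⁻¹.
  So Hz⁻² = s².
  Pa = kg·m⁻¹·s⁻².
  Combining: Hz⁻²·Pa·K⁻¹ = s² · (kg·m⁻¹·s⁻²) · K⁻¹ = kg·m⁻¹·K⁻¹.
Right side:
  Hz = 1/s = s⁻¹ (frequency is cycles per second).
  So Hz⁻² = s².
  Ω = V/A (resistance = voltage per current),
      = kg·m²·s⁻³·A⁻².
  F = C/V (capacitance = charge per voltage),
      = A·s/(kg·m²·s⁻³·A⁻¹) (substituting C and V),
      = kg⁻¹·m⁻²·s⁴·A².
  Pa = N/m² (pressure = force per area),
      = kg·m⁻¹·s⁻².
  W = J/s (power = energy per time),
      = kg·m²·s⁻³.
  So W⁻¹ = kg⁻¹·m⁻²·s³.
  Combining: Hz⁻²·K⁻¹·Ω·F·Pa·W⁻¹·s⁻¹ = s² · K⁻¹ · (kg·m²·s⁻³·A⁻²) · (kg⁻¹·m⁻²·s⁴·A²) · (kg·m⁻¹·s⁻²) · (kg⁻¹·m⁻²·s³) · s⁻¹ = m⁻³·s³·K⁻¹.
Left is kg·m⁻¹·K⁻¹; right is m⁻³·s³·K⁻¹ — different.

No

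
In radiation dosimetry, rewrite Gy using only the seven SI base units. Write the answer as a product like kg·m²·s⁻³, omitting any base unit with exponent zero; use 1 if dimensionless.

Gy = J/kg (absorbed dose = energy per mass),
    = m²·s⁻².

m²·s⁻²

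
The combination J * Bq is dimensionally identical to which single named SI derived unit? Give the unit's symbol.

W

J = N·m (work = force × distance),
    = kg·m²·s⁻².
Bq = 1/s = s⁻¹ (activity is decays per second).
Combining: J·Bq = (kg·m²·s⁻²) · s⁻¹ = kg·m²·s⁻³.
kg·m²·s⁻³ is the base-SI form of the watt.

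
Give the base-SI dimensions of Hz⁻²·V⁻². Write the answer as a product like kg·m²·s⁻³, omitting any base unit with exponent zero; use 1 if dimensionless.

kg⁻²·m⁻⁴·s⁸·A²

Hz = 1/s = s⁻¹ (frequency is cycles per second).
So Hz⁻² = s².
V = W/A (potential = power per current),
    = kg·m²·s⁻³·A⁻¹.
So V⁻² = kg⁻²·m⁻⁴·s⁶·A².
Combining: Hz⁻²·V⁻² = s² · (kg⁻²·m⁻⁴·s⁶·A²) = kg⁻²·m⁻⁴·s⁸·A².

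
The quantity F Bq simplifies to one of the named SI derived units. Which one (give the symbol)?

F = C/V (capacitance = charge per voltage),
    = A·s/(kg·m²·s⁻³·A⁻¹) (substituting C and V),
    = kg⁻¹·m⁻²·s⁴·A².
Bq = 1/s = s⁻¹ (activity is decays per second).
Combining: F·Bq = (kg⁻¹·m⁻²·s⁴·A²) · s⁻¹ = kg⁻¹·m⁻²·s³·A².
kg⁻¹·m⁻²·s³·A² is the base-SI form of the siemens.

S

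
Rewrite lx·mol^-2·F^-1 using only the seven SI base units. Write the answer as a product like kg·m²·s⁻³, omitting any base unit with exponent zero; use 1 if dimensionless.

kg·s⁻⁴·A⁻²·mol⁻²·cd

lx = m⁻²·cd.
F = kg⁻¹·m⁻²·s⁴·A².
So F⁻¹ = kg·m²·s⁻⁴·A⁻².
Combining: lx·mol⁻²·F⁻¹ = (m⁻²·cd) · mol⁻² · (kg·m²·s⁻⁴·A⁻²) = kg·s⁻⁴·A⁻²·mol⁻²·cd.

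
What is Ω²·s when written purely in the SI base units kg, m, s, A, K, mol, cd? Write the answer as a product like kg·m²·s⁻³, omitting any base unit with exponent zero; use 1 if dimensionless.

kg²·m⁴·s⁻⁵·A⁻⁴

Ω = V/A (resistance = voltage per current),
    = kg·m²·s⁻³·A⁻².
So Ω² = kg²·m⁴·s⁻⁶·A⁻⁴.
Combining: Ω²·s = (kg²·m⁴·s⁻⁶·A⁻⁴) · s = kg²·m⁴·s⁻⁵·A⁻⁴.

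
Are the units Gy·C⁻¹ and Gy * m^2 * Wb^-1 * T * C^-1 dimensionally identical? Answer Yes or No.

Left side:
  Gy = J/kg (absorbed dose = energy per mass),
      = m²·s⁻².
  C = A·s = s·A (charge = current × time).
  So C⁻¹ = s⁻¹·A⁻¹.
  Combining: Gy·C⁻¹ = (m²·s⁻²) · (s⁻¹·A⁻¹) = m²·s⁻³·A⁻¹.
Right side:
  Gy = J/kg (absorbed dose = energy per mass),
      = m²·s⁻².
  Wb = V·s (flux: a volt is a weber per second),
      = kg·m²·s⁻²·A⁻¹.
  So Wb⁻¹ = kg⁻¹·m⁻²·s²·A.
  T = Wb/m² (flux density = flux per area),
      = kg·s⁻²·A⁻¹.
  C = A·s = s·A (charge = current × time).
  So C⁻¹ = s⁻¹·A⁻¹.
  Combining: Gy·m²·Wb⁻¹·T·C⁻¹ = (m²·s⁻²) · m² · (kg⁻¹·m⁻²·s²·A) · (kg·s⁻²·A⁻¹) · (s⁻¹·A⁻¹) = m²·s⁻³·A⁻¹.
Both reduce to m²·s⁻³·A⁻¹.

Yes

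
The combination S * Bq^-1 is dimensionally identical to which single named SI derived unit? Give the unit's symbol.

S = 1/Ω (conductance is reciprocal resistance),
    = kg⁻¹·m⁻²·s³·A².
Bq = 1/s = s⁻¹ (activity is decays per second).
So Bq⁻¹ = s.
Combining: S·Bq⁻¹ = (kg⁻¹·m⁻²·s³·A²) · s = kg⁻¹·m⁻²·s⁴·A².
kg⁻¹·m⁻²·s⁴·A² is the base-SI form of the farad.

F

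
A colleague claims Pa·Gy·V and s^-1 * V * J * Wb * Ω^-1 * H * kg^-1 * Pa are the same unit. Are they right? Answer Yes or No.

No

Left side:
  Pa = N/m² (pressure = force per area),
      = kg·m⁻¹·s⁻².
  Gy = J/kg (absorbed dose = energy per mass),
      = m²·s⁻².
  V = W/A (potential = power per current),
      = kg·m²·s⁻³·A⁻¹.
  Combining: Pa·Gy·V = (kg·m⁻¹·s⁻²) · (m²·s⁻²) · (kg·m²·s⁻³·A⁻¹) = kg²·m³·s⁻⁷·A⁻¹.
Right side:
  V = kg·m²·s⁻³·A⁻¹.
  J = kg·m²·s⁻².
  Wb = kg·m²·s⁻²·A⁻¹.
  Ω = kg·m²·s⁻³·A⁻².
  So Ω⁻¹ = kg⁻¹·m⁻²·s³·A².
  H = kg·m²·s⁻²·A⁻².
  Pa = kg·m⁻¹·s⁻².
  Combining: s⁻¹·V·J·Wb·Ω⁻¹·H·kg⁻¹·Pa = s⁻¹ · (kg·m²·s⁻³·A⁻¹) · (kg·m²·s⁻²) · (kg·m²·s⁻²·A⁻¹) · (kg⁻¹·m⁻²·s³·A²) · (kg·m²·s⁻²·A⁻²) · kg⁻¹ · (kg·m⁻¹·s⁻²) = kg³·m⁵·s⁻⁹·A⁻².
Left is kg²·m³·s⁻⁷·A⁻¹; right is kg³·m⁵·s⁻⁹·A⁻² — different.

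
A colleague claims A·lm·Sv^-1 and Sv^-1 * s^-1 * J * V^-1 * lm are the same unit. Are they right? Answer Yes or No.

Yes

Left side:
  lm = cd·sr = cd (luminous flux; sr is dimensionless).
  Sv = J/kg (equivalent dose = energy per mass),
      = m²·s⁻².
  So Sv⁻¹ = m⁻²·s².
  Combining: A·lm·Sv⁻¹ = A · cd · (m⁻²·s²) = m⁻²·s²·A·cd.
Right side:
  Sv = J/kg (equivalent dose = energy per mass),
      = m²·s⁻².
  So Sv⁻¹ = m⁻²·s².
  J = N·m (work = force × distance),
      = kg·m²·s⁻².
  V = W/A (potential = power per current),
      = kg·m²·s⁻³·A⁻¹.
  So V⁻¹ = kg⁻¹·m⁻²·s³·A.
  lm = cd·sr = cd (luminous flux; sr is dimensionless).
  Combining: Sv⁻¹·s⁻¹·J·V⁻¹·lm = (m⁻²·s²) · s⁻¹ · (kg·m²·s⁻²) · (kg⁻¹·m⁻²·s³·A) · cd = m⁻²·s²·A·cd.
Both reduce to m⁻²·s²·A·cd.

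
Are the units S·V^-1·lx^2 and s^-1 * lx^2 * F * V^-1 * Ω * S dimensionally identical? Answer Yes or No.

Left side:
  S = 1/Ω (conductance is reciprocal resistance),
      = kg⁻¹·m⁻²·s³·A².
  V = W/A (potential = power per current),
      = kg·m²·s⁻³·A⁻¹.
  So V⁻¹ = kg⁻¹·m⁻²·s³·A.
  lx = lm/m² (illuminance = luminous flux per area),
      = m⁻²·cd.
  So lx² = m⁻⁴·cd².
  Combining: S·V⁻¹·lx² = (kg⁻¹·m⁻²·s³·A²) · (kg⁻¹·m⁻²·s³·A) · (m⁻⁴·cd²) = kg⁻²·m⁻⁸·s⁶·A³·cd².
Right side:
  lx = lm/m² (illuminance = luminous flux per area),
      = m⁻²·cd.
  So lx² = m⁻⁴·cd².
  F = C/V (capacitance = charge per voltage),
      = A·s/(kg·m²·s⁻³·A⁻¹) (substituting C and V),
      = kg⁻¹·m⁻²·s⁴·A².
  V = W/A (potential = power per current),
      = kg·m²·s⁻³·A⁻¹.
  So V⁻¹ = kg⁻¹·m⁻²·s³·A.
  Ω = V/A (resistance = voltage per current),
      = kg·m²·s⁻³·A⁻².
  S = 1/Ω (conductance is reciprocal resistance),
      = kg⁻¹·m⁻²·s³·A².
  Combining: s⁻¹·lx²·F·V⁻¹·Ω·S = s⁻¹ · (m⁻⁴·cd²) · (kg⁻¹·m⁻²·s⁴·A²) · (kg⁻¹·m⁻²·s³·A) · (kg·m²·s⁻³·A⁻²) · (kg⁻¹·m⁻²·s³·A²) = kg⁻²·m⁻⁸·s⁶·A³·cd².
Both reduce to kg⁻²·m⁻⁸·s⁶·A³·cd².

Yes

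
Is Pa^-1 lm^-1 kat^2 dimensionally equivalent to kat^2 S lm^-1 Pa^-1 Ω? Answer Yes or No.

Yes

Left side:
  Pa = N/m² (pressure = force per area),
      = kg·m⁻¹·s⁻².
  So Pa⁻¹ = kg⁻¹·m·s².
  lm = cd·sr = cd (luminous flux; sr is dimensionless).
  So lm⁻¹ = cd⁻¹.
  kat = mol/s = s⁻¹·mol (catalytic activity).
  So kat² = s⁻²·mol².
  Combining: Pa⁻¹·lm⁻¹·kat² = (kg⁻¹·m·s²) · cd⁻¹ · (s⁻²·mol²) = kg⁻¹·m·mol²·cd⁻¹.
Right side:
  kat = mol/s = s⁻¹·mol (catalytic activity).
  So kat² = s⁻²·mol².
  S = 1/Ω (conductance is reciprocal resistance),
      = kg⁻¹·m⁻²·s³·A².
  lm = cd·sr = cd (luminous flux; sr is dimensionless).
  So lm⁻¹ = cd⁻¹.
  Pa = N/m² (pressure = force per area),
      = kg·m⁻¹·s⁻².
  So Pa⁻¹ = kg⁻¹·m·s².
  Ω = V/A (resistance = voltage per current),
      = kg·m²·s⁻³·A⁻².
  Combining: kat²·S·lm⁻¹·Pa⁻¹·Ω = (s⁻²·mol²) · (kg⁻¹·m⁻²·s³·A²) · cd⁻¹ · (kg⁻¹·m·s²) · (kg·m²·s⁻³·A⁻²) = kg⁻¹·m·mol²·cd⁻¹.
Both reduce to kg⁻¹·m·mol²·cd⁻¹.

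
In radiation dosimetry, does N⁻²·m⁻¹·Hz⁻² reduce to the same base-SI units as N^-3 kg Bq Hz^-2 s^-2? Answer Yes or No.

No

Left side:
  N = kg·m/s² = kg·m·s⁻² (force = mass × acceleration).
  So N⁻² = kg⁻²·m⁻²·s⁴.
  Hz = 1/s = s⁻¹ (frequency is cycles per second).
  So Hz⁻² = s².
  Combining: N⁻²·m⁻¹·Hz⁻² = (kg⁻²·m⁻²·s⁴) · m⁻¹ · s² = kg⁻²·m⁻³·s⁶.
Right side:
  N = kg·m·s⁻².
  So N⁻³ = kg⁻³·m⁻³·s⁶.
  Bq = s⁻¹.
  Hz = s⁻¹.
  So Hz⁻² = s².
  Combining: N⁻³·kg·Bq·Hz⁻²·s⁻² = (kg⁻³·m⁻³·s⁶) · kg · s⁻¹ · s² · s⁻² = kg⁻²·m⁻³·s⁵.
Left is kg⁻²·m⁻³·s⁶; right is kg⁻²·m⁻³·s⁵ — different.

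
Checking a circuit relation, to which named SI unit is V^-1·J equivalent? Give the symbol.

C

V = kg·m²·s⁻³·A⁻¹.
So V⁻¹ = kg⁻¹·m⁻²·s³·A.
J = kg·m²·s⁻².
Combining: V⁻¹·J = (kg⁻¹·m⁻²·s³·A) · (kg·m²·s⁻²) = s·A.
s·A is the base-SI form of the coulomb.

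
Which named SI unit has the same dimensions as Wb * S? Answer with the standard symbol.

C

Wb = kg·m²·s⁻²·A⁻¹.
S = kg⁻¹·m⁻²·s³·A².
Combining: Wb·S = (kg·m²·s⁻²·A⁻¹) · (kg⁻¹·m⁻²·s³·A²) = s·A.
s·A is the base-SI form of the coulomb.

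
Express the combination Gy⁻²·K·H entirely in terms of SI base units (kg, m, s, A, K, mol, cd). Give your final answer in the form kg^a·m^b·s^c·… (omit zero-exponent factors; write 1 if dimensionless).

Gy = m²·s⁻².
So Gy⁻² = m⁻⁴·s⁴.
H = kg·m²·s⁻²·A⁻².
Combining: Gy⁻²·K·H = (m⁻⁴·s⁴) · K · (kg·m²·s⁻²·A⁻²) = kg·m⁻²·s²·A⁻²·K.

kg·m⁻²·s²·A⁻²·K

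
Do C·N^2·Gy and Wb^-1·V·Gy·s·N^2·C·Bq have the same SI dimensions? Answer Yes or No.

No

Left side:
  C = A·s = s·A (charge = current × time).
  N = kg·m/s² = kg·m·s⁻² (force = mass × acceleration).
  So N² = kg²·m²·s⁻⁴.
  Gy = J/kg (absorbed dose = energy per mass),
      = m²·s⁻².
  Combining: C·N²·Gy = (s·A) · (kg²·m²·s⁻⁴) · (m²·s⁻²) = kg²·m⁴·s⁻⁵·A.
Right side:
  Wb = V·s (flux: a volt is a weber per second),
      = kg·m²·s⁻²·A⁻¹.
  So Wb⁻¹ = kg⁻¹·m⁻²·s²·A.
  V = W/A (potential = power per current),
      = kg·m²·s⁻³·A⁻¹.
  Gy = J/kg (absorbed dose = energy per mass),
      = m²·s⁻².
  N = kg·m/s² = kg·m·s⁻² (force = mass × acceleration).
  So N² = kg²·m²·s⁻⁴.
  C = A·s = s·A (charge = current × time).
  Bq = 1/s = s⁻¹ (activity is decays per second).
  Combining: Wb⁻¹·V·Gy·s·N²·C·Bq = (kg⁻¹·m⁻²·s²·A) · (kg·m²·s⁻³·A⁻¹) · (m²·s⁻²) · s · (kg²·m²·s⁻⁴) · (s·A) · s⁻¹ = kg²·m⁴·s⁻⁶·A.
Left is kg²·m⁴·s⁻⁵·A; right is kg²·m⁴·s⁻⁶·A — different.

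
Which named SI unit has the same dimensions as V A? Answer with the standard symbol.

V = W/A (potential = power per current),
    = kg·m²·s⁻³·A⁻¹.
Combining: V·A = (kg·m²·s⁻³·A⁻¹) · A = kg·m²·s⁻³.
kg·m²·s⁻³ is the base-SI form of the watt.

W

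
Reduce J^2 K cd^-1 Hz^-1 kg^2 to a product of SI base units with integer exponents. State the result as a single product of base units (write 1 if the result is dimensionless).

J = N·m (work = force × distance),
    = kg·m²·s⁻².
So J² = kg²·m⁴·s⁻⁴.
Hz = 1/s = s⁻¹ (frequency is cycles per second).
So Hz⁻¹ = s.
Combining: J²·K·cd⁻¹·Hz⁻¹·kg² = (kg²·m⁴·s⁻⁴) · K · cd⁻¹ · s · kg² = kg⁴·m⁴·s⁻³·K·cd⁻¹.

kg⁴·m⁴·s⁻³·K·cd⁻¹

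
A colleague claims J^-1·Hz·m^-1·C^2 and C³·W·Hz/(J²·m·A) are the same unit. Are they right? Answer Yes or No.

Yes

Left side:
  J = kg·m²·s⁻².
  So J⁻¹ = kg⁻¹·m⁻²·s².
  Hz = s⁻¹.
  C = s·A.
  So C² = s²·A².
  Combining: J⁻¹·Hz·m⁻¹·C² = (kg⁻¹·m⁻²·s²) · s⁻¹ · m⁻¹ · (s²·A²) = kg⁻¹·m⁻³·s³·A².
Right side:
  C = A·s = s·A (charge = current × time).
  So C³ = s³·A³.
  W = J/s (power = energy per time),
      = kg·m²·s⁻³.
  Hz = 1/s = s⁻¹ (frequency is cycles per second).
  J = N·m (work = force × distance),
      = kg·m²·s⁻².
  So J⁻² = kg⁻²·m⁻⁴·s⁴.
  Combining: C³·W·Hz·J⁻²·m⁻¹·A⁻¹ = (s³·A³) · (kg·m²·s⁻³) · s⁻¹ · (kg⁻²·m⁻⁴·s⁴) · m⁻¹ · A⁻¹ = kg⁻¹·m⁻³·s³·A².
Both reduce to kg⁻¹·m⁻³·s³·A².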